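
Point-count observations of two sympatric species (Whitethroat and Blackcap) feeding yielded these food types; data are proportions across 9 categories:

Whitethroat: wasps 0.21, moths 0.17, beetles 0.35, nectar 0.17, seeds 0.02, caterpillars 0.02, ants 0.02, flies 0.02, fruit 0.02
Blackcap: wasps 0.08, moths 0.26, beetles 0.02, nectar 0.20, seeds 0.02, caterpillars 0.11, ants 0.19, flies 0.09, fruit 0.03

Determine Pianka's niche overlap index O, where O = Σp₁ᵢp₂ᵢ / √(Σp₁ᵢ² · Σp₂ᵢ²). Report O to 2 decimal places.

0.56

Σ p₁ᵢp₂ᵢ = 0.0168 + 0.0442 + 0.0070 + 0.0340 + 0.0004 + 0.0022 + 0.0038 + 0.0018 + 0.0006 = 0.1108
Σp_1ᵢ² = 0.21² + 0.17² + 0.35² + 0.17² + 0.02² + 0.02² + 0.02² + 0.02² + 0.02² = 0.0441 + 0.0289 + 0.1225 + 0.0289 + 0.0004 + 0.0004 + 0.0004 + 0.0004 + 0.0004 = 0.2264
Σp_2ᵢ² = 0.08² + 0.26² + 0.02² + 0.20² + 0.02² + 0.11² + 0.19² + 0.09² + 0.03² = 0.0064 + 0.0676 + 0.0004 + 0.0400 + 0.0004 + 0.0121 + 0.0361 + 0.0081 + 0.0009 = 0.1720
O = 0.1108 / √(0.2264 × 0.1720) = 0.1108 / 0.19733 = 0.5615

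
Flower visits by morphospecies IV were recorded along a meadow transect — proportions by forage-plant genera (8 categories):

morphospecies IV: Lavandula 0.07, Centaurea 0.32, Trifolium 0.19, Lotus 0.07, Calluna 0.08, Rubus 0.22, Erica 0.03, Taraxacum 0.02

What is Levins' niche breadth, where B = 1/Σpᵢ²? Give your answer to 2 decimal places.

Σpᵢ² = 0.07² + 0.32² + 0.19² + 0.07² + 0.08² + 0.22² + 0.03² + 0.02² = 0.0049 + 0.1024 + 0.0361 + 0.0049 + 0.0064 + 0.0484 + 0.0009 + 0.0004 = 0.2044
B = 1 / 0.2044 = 4.8924

4.89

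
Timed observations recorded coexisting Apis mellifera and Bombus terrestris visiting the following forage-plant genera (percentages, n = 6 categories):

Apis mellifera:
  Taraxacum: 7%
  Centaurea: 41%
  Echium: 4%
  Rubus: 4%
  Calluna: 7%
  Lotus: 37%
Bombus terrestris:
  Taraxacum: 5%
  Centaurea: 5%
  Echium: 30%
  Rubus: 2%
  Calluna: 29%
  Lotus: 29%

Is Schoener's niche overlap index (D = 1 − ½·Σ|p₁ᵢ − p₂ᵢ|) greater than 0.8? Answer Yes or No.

Convert percentages to proportions (divide by 100).
Σ|p₁ᵢ − p₂ᵢ| = 0.02 + 0.36 + 0.26 + 0.02 + 0.22 + 0.08 = 0.96
D = 1 − ½ × 0.96 = 1 − 0.480 = 0.5200
D = 0.5200 < 0.8 → No.

No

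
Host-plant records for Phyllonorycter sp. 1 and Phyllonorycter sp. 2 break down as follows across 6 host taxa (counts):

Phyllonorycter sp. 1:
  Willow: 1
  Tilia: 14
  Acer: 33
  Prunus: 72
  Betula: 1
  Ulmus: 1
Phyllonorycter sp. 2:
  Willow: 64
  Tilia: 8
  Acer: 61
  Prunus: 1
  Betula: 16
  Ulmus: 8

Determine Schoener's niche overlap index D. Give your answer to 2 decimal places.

0.35

Proportions for Phyllonorycter sp. 1 (n=122): 1/122=0.0082, 14/122=0.1148, 33/122=0.2705, 72/122=0.5902, 1/122=0.0082, 1/122=0.0082
Proportions for Phyllonorycter sp. 2 (n=158): 64/158=0.4051, 8/158=0.0506, 61/158=0.3861, 1/158=0.0063, 16/158=0.1013, 8/158=0.0506
Σ|p₁ᵢ − p₂ᵢ| = 0.3969 + 0.0642 + 0.1156 + 0.5839 + 0.0931 + 0.0424 = 1.2961
D = 1 − ½ × 1.2961 = 1 − 0.64805 = 0.35195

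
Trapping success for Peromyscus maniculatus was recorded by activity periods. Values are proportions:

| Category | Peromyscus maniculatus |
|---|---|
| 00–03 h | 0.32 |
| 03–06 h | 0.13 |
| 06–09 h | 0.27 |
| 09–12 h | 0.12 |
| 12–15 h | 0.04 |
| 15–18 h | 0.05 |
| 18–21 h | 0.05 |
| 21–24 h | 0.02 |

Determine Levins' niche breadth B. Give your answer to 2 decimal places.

Σpᵢ² = 0.32² + 0.13² + 0.27² + 0.12² + 0.04² + 0.05² + 0.05² + 0.02² = 0.1024 + 0.0169 + 0.0729 + 0.0144 + 0.0016 + 0.0025 + 0.0025 + 0.0004 = 0.2136
B = 1 / 0.2136 = 4.6816

4.68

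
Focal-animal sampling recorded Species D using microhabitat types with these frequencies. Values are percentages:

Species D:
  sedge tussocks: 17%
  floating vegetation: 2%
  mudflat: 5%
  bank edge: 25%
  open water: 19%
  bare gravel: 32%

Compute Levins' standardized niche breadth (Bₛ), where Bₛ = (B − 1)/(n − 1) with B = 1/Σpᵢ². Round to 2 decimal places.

Convert percentages to proportions (divide by 100).
Σpᵢ² = 0.17² + 0.02² + 0.05² + 0.25² + 0.19² + 0.32² = 0.0289 + 0.0004 + 0.0025 + 0.0625 + 0.0361 + 0.1024 = 0.2328
B = 1 / 0.2328 = 4.2955
Bₛ = (B − 1)/(n − 1) = (4.2955 − 1)/(6 − 1) = 3.2955/5 = 0.6591

0.66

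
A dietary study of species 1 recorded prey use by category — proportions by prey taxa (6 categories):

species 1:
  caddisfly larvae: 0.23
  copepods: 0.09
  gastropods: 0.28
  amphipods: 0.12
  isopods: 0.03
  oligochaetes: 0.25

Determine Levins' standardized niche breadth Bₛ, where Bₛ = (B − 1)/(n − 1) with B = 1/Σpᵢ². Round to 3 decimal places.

Σpᵢ² = 0.23² + 0.09² + 0.28² + 0.12² + 0.03² + 0.25² = 0.0529 + 0.0081 + 0.0784 + 0.0144 + 0.0009 + 0.0625 = 0.2172
B = 1 / 0.2172 = 4.60405
Bₛ = (B − 1)/(n − 1) = (4.60405 − 1)/(6 − 1) = 3.60405/5 = 0.72081

0.721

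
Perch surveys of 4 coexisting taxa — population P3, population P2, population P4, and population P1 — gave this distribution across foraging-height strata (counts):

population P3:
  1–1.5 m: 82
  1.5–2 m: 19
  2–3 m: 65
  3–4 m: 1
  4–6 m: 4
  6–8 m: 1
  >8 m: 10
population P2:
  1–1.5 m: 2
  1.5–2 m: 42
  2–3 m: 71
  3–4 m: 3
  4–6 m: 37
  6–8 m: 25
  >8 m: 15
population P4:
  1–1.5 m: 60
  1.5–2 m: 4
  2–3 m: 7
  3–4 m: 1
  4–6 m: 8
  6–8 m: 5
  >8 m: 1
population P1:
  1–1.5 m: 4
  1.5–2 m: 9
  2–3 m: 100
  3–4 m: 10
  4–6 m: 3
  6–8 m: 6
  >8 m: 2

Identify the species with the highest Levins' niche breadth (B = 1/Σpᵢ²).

population P2

Proportions for population P3 (n=182): 82/182=0.4505, 19/182=0.1044, 65/182=0.3571, 1/182=0.0055, 4/182=0.0220, 1/182=0.0055, 10/182=0.0549
Proportions for population P2 (n=195): 2/195=0.0103, 42/195=0.2154, 71/195=0.3641, 3/195=0.0154, 37/195=0.1897, 25/195=0.1282, 15/195=0.0769
Proportions for population P4 (n=86): 60/86=0.6977, 4/86=0.0465, 7/86=0.0814, 1/86=0.0116, 8/86=0.0930, 5/86=0.0581, 1/86=0.0116
Proportions for population P1 (n=134): 4/134=0.0299, 9/134=0.0672, 100/134=0.7463, 10/134=0.0746, 3/134=0.0224, 6/134=0.0448, 2/134=0.0149
Σp_P3ᵢ² = 0.4505² + 0.1044² + 0.3571² + 0.0055² + 0.0220² + 0.0055² + 0.0549² = 0.202950 + 0.010899 + 0.127520 + 0.000030 + 0.000484 + 0.000030 + 0.003014 = 0.344927
B_P3 = 1 / 0.344927 = 2.8992
Σp_P2ᵢ² = 0.0103² + 0.2154² + 0.3641² + 0.0154² + 0.1897² + 0.1282² + 0.0769² = 0.000106 + 0.046397 + 0.132569 + 0.000237 + 0.035986 + 0.016435 + 0.005914 = 0.237644
B_P2 = 1 / 0.237644 = 4.2080
Σp_P4ᵢ² = 0.6977² + 0.0465² + 0.0814² + 0.0116² + 0.0930² + 0.0581² + 0.0116² = 0.486785 + 0.002162 + 0.006626 + 0.000135 + 0.008649 + 0.003376 + 0.000135 = 0.507868
B_P4 = 1 / 0.507868 = 1.9690
Σp_P1ᵢ² = 0.0299² + 0.0672² + 0.7463² + 0.0746² + 0.0224² + 0.0448² + 0.0149² = 0.000894 + 0.004516 + 0.556964 + 0.005565 + 0.000502 + 0.002007 + 0.000222 = 0.570670
B_P1 = 1 / 0.570670 = 1.7523
Highest B → broadest niche (most generalist): population P2 (B = 4.21).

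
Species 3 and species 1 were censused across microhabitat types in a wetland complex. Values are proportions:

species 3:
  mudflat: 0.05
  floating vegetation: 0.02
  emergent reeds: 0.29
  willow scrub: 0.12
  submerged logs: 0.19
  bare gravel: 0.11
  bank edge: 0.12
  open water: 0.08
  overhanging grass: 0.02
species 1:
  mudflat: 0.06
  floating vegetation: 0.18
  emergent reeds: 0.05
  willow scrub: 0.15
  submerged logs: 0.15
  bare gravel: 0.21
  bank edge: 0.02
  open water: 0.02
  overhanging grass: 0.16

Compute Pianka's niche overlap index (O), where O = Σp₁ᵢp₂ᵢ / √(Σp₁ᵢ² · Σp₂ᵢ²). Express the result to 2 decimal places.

Σ p₁ᵢp₂ᵢ = 0.0030 + 0.0036 + 0.0145 + 0.0180 + 0.0285 + 0.0231 + 0.0024 + 0.0016 + 0.0032 = 0.0979
Σp_1ᵢ² = 0.05² + 0.02² + 0.29² + 0.12² + 0.19² + 0.11² + 0.12² + 0.08² + 0.02² = 0.0025 + 0.0004 + 0.0841 + 0.0144 + 0.0361 + 0.0121 + 0.0144 + 0.0064 + 0.0004 = 0.1708
Σp_2ᵢ² = 0.06² + 0.18² + 0.05² + 0.15² + 0.15² + 0.21² + 0.02² + 0.02² + 0.16² = 0.0036 + 0.0324 + 0.0025 + 0.0225 + 0.0225 + 0.0441 + 0.0004 + 0.0004 + 0.0256 = 0.1540
O = 0.0979 / √(0.1708 × 0.1540) = 0.0979 / 0.16218 = 0.6037

0.60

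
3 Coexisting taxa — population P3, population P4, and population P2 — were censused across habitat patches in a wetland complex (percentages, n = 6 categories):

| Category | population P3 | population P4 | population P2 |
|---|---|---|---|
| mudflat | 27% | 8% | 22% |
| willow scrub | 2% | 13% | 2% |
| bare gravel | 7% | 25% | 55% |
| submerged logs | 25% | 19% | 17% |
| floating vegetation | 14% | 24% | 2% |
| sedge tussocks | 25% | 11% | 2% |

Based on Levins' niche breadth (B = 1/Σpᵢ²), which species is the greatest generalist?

population P4

Convert percentages to proportions (divide by 100).
Σp_P3ᵢ² = 0.27² + 0.02² + 0.07² + 0.25² + 0.14² + 0.25² = 0.0729 + 0.0004 + 0.0049 + 0.0625 + 0.0196 + 0.0625 = 0.2228
B_P3 = 1 / 0.2228 = 4.4883
Σp_P4ᵢ² = 0.08² + 0.13² + 0.25² + 0.19² + 0.24² + 0.11² = 0.0064 + 0.0169 + 0.0625 + 0.0361 + 0.0576 + 0.0121 = 0.1916
B_P4 = 1 / 0.1916 = 5.2192
Σp_P2ᵢ² = 0.22² + 0.02² + 0.55² + 0.17² + 0.02² + 0.02² = 0.0484 + 0.0004 + 0.3025 + 0.0289 + 0.0004 + 0.0004 = 0.3810
B_P2 = 1 / 0.3810 = 2.6247
Highest B → broadest niche (most generalist): population P4 (B = 5.22).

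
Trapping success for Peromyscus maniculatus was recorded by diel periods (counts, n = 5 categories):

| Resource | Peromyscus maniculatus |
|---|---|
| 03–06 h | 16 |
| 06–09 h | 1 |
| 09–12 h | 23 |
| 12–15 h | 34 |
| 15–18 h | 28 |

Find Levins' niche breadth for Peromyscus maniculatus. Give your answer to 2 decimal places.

Proportions for Peromyscus maniculatus (n=102): 16/102=0.1569, 1/102=0.0098, 23/102=0.2255, 34/102=0.3333, 28/102=0.2745
Σpᵢ² = 0.1569² + 0.0098² + 0.2255² + 0.3333² + 0.2745² = 0.024618 + 0.000096 + 0.050850 + 0.111089 + 0.075350 = 0.262003
B = 1 / 0.262003 = 3.8168

3.82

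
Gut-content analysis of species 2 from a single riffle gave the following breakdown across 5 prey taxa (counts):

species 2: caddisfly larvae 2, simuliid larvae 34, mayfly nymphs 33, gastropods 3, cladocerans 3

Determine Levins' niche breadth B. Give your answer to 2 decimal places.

2.48

Proportions for species 2 (n=75): 2/75=0.0267, 34/75=0.4533, 33/75=0.4400, 3/75=0.0400, 3/75=0.0400
Σpᵢ² = 0.0267² + 0.4533² + 0.4400² + 0.0400² + 0.0400² = 0.000713 + 0.205481 + 0.193600 + 0.001600 + 0.001600 = 0.402994
B = 1 / 0.402994 = 2.4814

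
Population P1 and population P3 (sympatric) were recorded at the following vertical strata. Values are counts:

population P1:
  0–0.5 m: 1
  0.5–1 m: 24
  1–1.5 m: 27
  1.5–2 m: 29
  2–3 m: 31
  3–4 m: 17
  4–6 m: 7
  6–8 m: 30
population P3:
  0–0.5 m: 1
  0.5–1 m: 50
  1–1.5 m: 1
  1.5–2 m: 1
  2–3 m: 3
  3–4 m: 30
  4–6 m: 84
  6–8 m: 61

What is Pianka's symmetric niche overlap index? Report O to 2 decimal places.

Proportions for population P1 (n=166): 1/166=0.0060, 24/166=0.1446, 27/166=0.1627, 29/166=0.1747, 31/166=0.1867, 17/166=0.1024, 7/166=0.0422, 30/166=0.1807
Proportions for population P3 (n=231): 1/231=0.0043, 50/231=0.2165, 1/231=0.0043, 1/231=0.0043, 3/231=0.0130, 30/231=0.1299, 84/231=0.3636, 61/231=0.2641
Σ p₁ᵢp₂ᵢ = 0.000026 + 0.031306 + 0.000700 + 0.000751 + 0.002427 + 0.013302 + 0.015344 + 0.047723 = 0.111579
Σp_1ᵢ² = 0.0060² + 0.1446² + 0.1627² + 0.1747² + 0.1867² + 0.1024² + 0.0422² + 0.1807² = 0.000036 + 0.020909 + 0.026471 + 0.030520 + 0.034857 + 0.010486 + 0.001781 + 0.032652 = 0.157712
Σp_2ᵢ² = 0.0043² + 0.2165² + 0.0043² + 0.0043² + 0.0130² + 0.1299² + 0.3636² + 0.2641² = 0.000018 + 0.046872 + 0.000018 + 0.000018 + 0.000169 + 0.016874 + 0.132205 + 0.069749 = 0.265923
O = 0.111579 / √(0.157712 × 0.265923) = 0.111579 / 0.2047907 = 0.5448

0.54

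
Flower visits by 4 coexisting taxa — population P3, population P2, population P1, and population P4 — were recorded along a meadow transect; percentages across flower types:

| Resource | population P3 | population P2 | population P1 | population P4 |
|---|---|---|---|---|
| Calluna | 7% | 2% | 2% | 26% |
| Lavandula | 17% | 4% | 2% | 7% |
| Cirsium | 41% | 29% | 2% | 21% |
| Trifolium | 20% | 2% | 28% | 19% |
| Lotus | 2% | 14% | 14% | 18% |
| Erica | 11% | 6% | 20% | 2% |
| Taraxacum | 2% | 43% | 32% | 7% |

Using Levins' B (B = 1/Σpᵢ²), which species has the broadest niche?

population P4

Convert percentages to proportions (divide by 100).
Σp_P3ᵢ² = 0.07² + 0.17² + 0.41² + 0.20² + 0.02² + 0.11² + 0.02² = 0.0049 + 0.0289 + 0.1681 + 0.0400 + 0.0004 + 0.0121 + 0.0004 = 0.2548
B_P3 = 1 / 0.2548 = 3.9246
Σp_P2ᵢ² = 0.02² + 0.04² + 0.29² + 0.02² + 0.14² + 0.06² + 0.43² = 0.0004 + 0.0016 + 0.0841 + 0.0004 + 0.0196 + 0.0036 + 0.1849 = 0.2946
B_P2 = 1 / 0.2946 = 3.3944
Σp_P1ᵢ² = 0.02² + 0.02² + 0.02² + 0.28² + 0.14² + 0.20² + 0.32² = 0.0004 + 0.0004 + 0.0004 + 0.0784 + 0.0196 + 0.0400 + 0.1024 = 0.2416
B_P1 = 1 / 0.2416 = 4.1391
Σp_P4ᵢ² = 0.26² + 0.07² + 0.21² + 0.19² + 0.18² + 0.02² + 0.07² = 0.0676 + 0.0049 + 0.0441 + 0.0361 + 0.0324 + 0.0004 + 0.0049 = 0.1904
B_P4 = 1 / 0.1904 = 5.2521
Highest B → broadest niche (most generalist): population P4 (B = 5.25).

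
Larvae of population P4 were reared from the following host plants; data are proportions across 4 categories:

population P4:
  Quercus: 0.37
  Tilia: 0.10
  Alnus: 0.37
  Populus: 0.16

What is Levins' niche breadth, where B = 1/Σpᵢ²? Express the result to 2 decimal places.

3.23

Σpᵢ² = 0.37² + 0.10² + 0.37² + 0.16² = 0.1369 + 0.0100 + 0.1369 + 0.0256 = 0.3094
B = 1 / 0.3094 = 3.2321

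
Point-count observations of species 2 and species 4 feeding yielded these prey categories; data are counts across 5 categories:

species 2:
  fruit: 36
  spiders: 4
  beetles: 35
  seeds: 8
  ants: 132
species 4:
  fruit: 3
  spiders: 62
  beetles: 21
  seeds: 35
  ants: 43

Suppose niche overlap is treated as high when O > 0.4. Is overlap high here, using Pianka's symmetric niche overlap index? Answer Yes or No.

Yes

Proportions for species 2 (n=215): 36/215=0.1674, 4/215=0.0186, 35/215=0.1628, 8/215=0.0372, 132/215=0.6140
Proportions for species 4 (n=164): 3/164=0.0183, 62/164=0.3780, 21/164=0.1280, 35/164=0.2134, 43/164=0.2622
Σ p₁ᵢp₂ᵢ = 0.003063 + 0.007031 + 0.020838 + 0.007938 + 0.160991 = 0.199861
Σp_1ᵢ² = 0.1674² + 0.0186² + 0.1628² + 0.0372² + 0.6140² = 0.028023 + 0.000346 + 0.026504 + 0.001384 + 0.376996 = 0.433253
Σp_2ᵢ² = 0.0183² + 0.3780² + 0.1280² + 0.2134² + 0.2622² = 0.000335 + 0.142884 + 0.016384 + 0.045540 + 0.068749 = 0.273892
O = 0.199861 / √(0.433253 × 0.273892) = 0.199861 / 0.3444772 = 0.5802
O = 0.5802 > 0.4 → Yes.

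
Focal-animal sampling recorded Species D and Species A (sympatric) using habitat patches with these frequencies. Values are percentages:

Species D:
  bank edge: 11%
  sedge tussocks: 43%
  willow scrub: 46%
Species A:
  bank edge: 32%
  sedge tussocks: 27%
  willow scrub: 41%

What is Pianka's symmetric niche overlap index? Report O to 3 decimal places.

0.907

Convert percentages to proportions (divide by 100).
Σ p₁ᵢp₂ᵢ = 0.0352 + 0.1161 + 0.1886 = 0.3399
Σp_1ᵢ² = 0.11² + 0.43² + 0.46² = 0.0121 + 0.1849 + 0.2116 = 0.4086
Σp_2ᵢ² = 0.32² + 0.27² + 0.41² = 0.1024 + 0.0729 + 0.1681 = 0.3434
O = 0.3399 / √(0.4086 × 0.3434) = 0.3399 / 0.374584 = 0.90741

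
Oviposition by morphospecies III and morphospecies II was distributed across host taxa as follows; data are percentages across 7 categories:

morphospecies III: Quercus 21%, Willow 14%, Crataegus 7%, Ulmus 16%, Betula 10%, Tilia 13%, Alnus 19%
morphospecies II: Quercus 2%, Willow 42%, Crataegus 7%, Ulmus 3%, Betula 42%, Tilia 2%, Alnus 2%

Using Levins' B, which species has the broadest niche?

morphospecies III

Convert percentages to proportions (divide by 100).
Σp_IIIᵢ² = 0.21² + 0.14² + 0.07² + 0.16² + 0.10² + 0.13² + 0.19² = 0.0441 + 0.0196 + 0.0049 + 0.0256 + 0.0100 + 0.0169 + 0.0361 = 0.1572
B_III = 1 / 0.1572 = 6.3613
Σp_IIᵢ² = 0.02² + 0.42² + 0.07² + 0.03² + 0.42² + 0.02² + 0.02² = 0.0004 + 0.1764 + 0.0049 + 0.0009 + 0.1764 + 0.0004 + 0.0004 = 0.3598
B_II = 1 / 0.3598 = 2.7793
Highest B → broadest niche (most generalist): morphospecies III (B = 6.36).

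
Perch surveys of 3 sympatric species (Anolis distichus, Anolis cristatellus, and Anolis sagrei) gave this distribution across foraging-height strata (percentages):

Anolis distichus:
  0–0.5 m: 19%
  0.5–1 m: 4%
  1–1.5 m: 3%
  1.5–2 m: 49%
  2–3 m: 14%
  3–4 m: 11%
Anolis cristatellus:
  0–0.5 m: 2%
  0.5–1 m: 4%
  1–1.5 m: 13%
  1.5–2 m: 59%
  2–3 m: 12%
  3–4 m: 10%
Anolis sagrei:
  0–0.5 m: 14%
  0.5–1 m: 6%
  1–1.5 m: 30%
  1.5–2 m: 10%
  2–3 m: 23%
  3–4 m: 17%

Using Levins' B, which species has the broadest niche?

Anolis sagrei

Convert percentages to proportions (divide by 100).
Σp_distᵢ² = 0.19² + 0.04² + 0.03² + 0.49² + 0.14² + 0.11² = 0.0361 + 0.0016 + 0.0009 + 0.2401 + 0.0196 + 0.0121 = 0.3104
B_dist = 1 / 0.3104 = 3.2216
Σp_crisᵢ² = 0.02² + 0.04² + 0.13² + 0.59² + 0.12² + 0.10² = 0.0004 + 0.0016 + 0.0169 + 0.3481 + 0.0144 + 0.0100 = 0.3914
B_cris = 1 / 0.3914 = 2.5549
Σp_sagrᵢ² = 0.14² + 0.06² + 0.30² + 0.10² + 0.23² + 0.17² = 0.0196 + 0.0036 + 0.0900 + 0.0100 + 0.0529 + 0.0289 = 0.2050
B_sagr = 1 / 0.2050 = 4.8780
Highest B → broadest niche (most generalist): Anolis sagrei (B = 4.88).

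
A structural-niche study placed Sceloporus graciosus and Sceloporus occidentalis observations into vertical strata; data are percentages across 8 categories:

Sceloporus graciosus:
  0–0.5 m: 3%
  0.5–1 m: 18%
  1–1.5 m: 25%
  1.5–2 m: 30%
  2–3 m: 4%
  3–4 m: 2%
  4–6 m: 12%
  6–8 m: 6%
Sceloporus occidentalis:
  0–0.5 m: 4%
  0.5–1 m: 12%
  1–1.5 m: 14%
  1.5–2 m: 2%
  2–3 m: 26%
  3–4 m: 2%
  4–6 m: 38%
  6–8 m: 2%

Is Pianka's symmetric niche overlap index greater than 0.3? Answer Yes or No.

Convert percentages to proportions (divide by 100).
Σ p₁ᵢp₂ᵢ = 0.0012 + 0.0216 + 0.0350 + 0.0060 + 0.0104 + 0.0004 + 0.0456 + 0.0012 = 0.1214
Σp_1ᵢ² = 0.03² + 0.18² + 0.25² + 0.30² + 0.04² + 0.02² + 0.12² + 0.06² = 0.0009 + 0.0324 + 0.0625 + 0.0900 + 0.0016 + 0.0004 + 0.0144 + 0.0036 = 0.2058
Σp_2ᵢ² = 0.04² + 0.12² + 0.14² + 0.02² + 0.26² + 0.02² + 0.38² + 0.02² = 0.0016 + 0.0144 + 0.0196 + 0.0004 + 0.0676 + 0.0004 + 0.1444 + 0.0004 = 0.2488
O = 0.1214 / √(0.2058 × 0.2488) = 0.1214 / 0.22628 = 0.5365
O = 0.5365 > 0.3 → Yes.

Yes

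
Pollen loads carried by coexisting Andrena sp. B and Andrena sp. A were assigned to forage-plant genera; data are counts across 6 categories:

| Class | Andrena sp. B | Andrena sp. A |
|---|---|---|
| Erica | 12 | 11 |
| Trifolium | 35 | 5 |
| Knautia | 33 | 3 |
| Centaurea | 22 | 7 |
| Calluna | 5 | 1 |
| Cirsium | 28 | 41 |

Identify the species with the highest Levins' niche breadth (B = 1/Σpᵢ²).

Andrena sp. B

Proportions for Andrena sp. B (n=135): 12/135=0.0889, 35/135=0.2593, 33/135=0.2444, 22/135=0.1630, 5/135=0.0370, 28/135=0.2074
Proportions for Andrena sp. A (n=68): 11/68=0.1618, 5/68=0.0735, 3/68=0.0441, 7/68=0.1029, 1/68=0.0147, 41/68=0.6029
Σp_Bᵢ² = 0.0889² + 0.2593² + 0.2444² + 0.1630² + 0.0370² + 0.2074² = 0.007903 + 0.067236 + 0.059731 + 0.026569 + 0.001369 + 0.043015 = 0.205823
B_B = 1 / 0.205823 = 4.8585
Σp_Aᵢ² = 0.1618² + 0.0735² + 0.0441² + 0.1029² + 0.0147² + 0.6029² = 0.026179 + 0.005402 + 0.001945 + 0.010588 + 0.000216 + 0.363488 = 0.407818
B_A = 1 / 0.407818 = 2.4521
Highest B → broadest niche (most generalist): Andrena sp. B (B = 4.86).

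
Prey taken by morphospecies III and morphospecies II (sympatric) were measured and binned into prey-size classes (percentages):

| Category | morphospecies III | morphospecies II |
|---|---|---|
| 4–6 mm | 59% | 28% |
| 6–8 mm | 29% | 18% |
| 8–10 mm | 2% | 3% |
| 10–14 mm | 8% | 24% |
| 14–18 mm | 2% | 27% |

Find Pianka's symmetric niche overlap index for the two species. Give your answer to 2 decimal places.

0.74

Convert percentages to proportions (divide by 100).
Σ p₁ᵢp₂ᵢ = 0.1652 + 0.0522 + 0.0006 + 0.0192 + 0.0054 = 0.2426
Σp_1ᵢ² = 0.59² + 0.29² + 0.02² + 0.08² + 0.02² = 0.3481 + 0.0841 + 0.0004 + 0.0064 + 0.0004 = 0.4394
Σp_2ᵢ² = 0.28² + 0.18² + 0.03² + 0.24² + 0.27² = 0.0784 + 0.0324 + 0.0009 + 0.0576 + 0.0729 = 0.2422
O = 0.2426 / √(0.4394 × 0.2422) = 0.2426 / 0.32622 = 0.7437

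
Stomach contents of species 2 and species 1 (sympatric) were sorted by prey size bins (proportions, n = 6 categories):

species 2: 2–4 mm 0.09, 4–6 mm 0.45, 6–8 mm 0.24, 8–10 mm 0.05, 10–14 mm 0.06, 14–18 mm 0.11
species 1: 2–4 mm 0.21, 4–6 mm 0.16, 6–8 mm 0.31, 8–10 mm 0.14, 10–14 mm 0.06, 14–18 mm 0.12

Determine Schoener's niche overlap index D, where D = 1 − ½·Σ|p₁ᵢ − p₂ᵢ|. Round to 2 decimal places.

0.71

Σ|p₁ᵢ − p₂ᵢ| = 0.12 + 0.29 + 0.07 + 0.09 + 0.00 + 0.01 = 0.58
D = 1 − ½ × 0.58 = 1 − 0.290 = 0.7100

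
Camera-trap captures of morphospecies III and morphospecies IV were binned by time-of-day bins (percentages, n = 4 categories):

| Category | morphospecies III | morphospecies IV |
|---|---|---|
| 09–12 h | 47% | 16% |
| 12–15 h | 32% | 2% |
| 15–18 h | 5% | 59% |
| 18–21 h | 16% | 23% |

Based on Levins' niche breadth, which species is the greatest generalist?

Convert percentages to proportions (divide by 100).
Σp_IIIᵢ² = 0.47² + 0.32² + 0.05² + 0.16² = 0.2209 + 0.1024 + 0.0025 + 0.0256 = 0.3514
B_III = 1 / 0.3514 = 2.8458
Σp_IVᵢ² = 0.16² + 0.02² + 0.59² + 0.23² = 0.0256 + 0.0004 + 0.3481 + 0.0529 = 0.4270
B_IV = 1 / 0.4270 = 2.3419
Highest B → broadest niche (most generalist): morphospecies III (B = 2.85).

morphospecies III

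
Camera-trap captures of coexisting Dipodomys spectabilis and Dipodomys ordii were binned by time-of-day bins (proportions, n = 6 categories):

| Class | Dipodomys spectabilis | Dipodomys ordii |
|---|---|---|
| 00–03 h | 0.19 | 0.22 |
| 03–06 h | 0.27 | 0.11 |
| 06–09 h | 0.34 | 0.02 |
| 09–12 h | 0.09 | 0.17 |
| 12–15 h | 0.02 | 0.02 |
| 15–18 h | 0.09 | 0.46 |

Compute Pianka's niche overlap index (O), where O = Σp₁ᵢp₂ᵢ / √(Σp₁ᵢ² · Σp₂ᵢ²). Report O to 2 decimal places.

0.50

Σ p₁ᵢp₂ᵢ = 0.0418 + 0.0297 + 0.0068 + 0.0153 + 0.0004 + 0.0414 = 0.1354
Σp_1ᵢ² = 0.19² + 0.27² + 0.34² + 0.09² + 0.02² + 0.09² = 0.0361 + 0.0729 + 0.1156 + 0.0081 + 0.0004 + 0.0081 = 0.2412
Σp_2ᵢ² = 0.22² + 0.11² + 0.02² + 0.17² + 0.02² + 0.46² = 0.0484 + 0.0121 + 0.0004 + 0.0289 + 0.0004 + 0.2116 = 0.3018
O = 0.1354 / √(0.2412 × 0.3018) = 0.1354 / 0.26980 = 0.5019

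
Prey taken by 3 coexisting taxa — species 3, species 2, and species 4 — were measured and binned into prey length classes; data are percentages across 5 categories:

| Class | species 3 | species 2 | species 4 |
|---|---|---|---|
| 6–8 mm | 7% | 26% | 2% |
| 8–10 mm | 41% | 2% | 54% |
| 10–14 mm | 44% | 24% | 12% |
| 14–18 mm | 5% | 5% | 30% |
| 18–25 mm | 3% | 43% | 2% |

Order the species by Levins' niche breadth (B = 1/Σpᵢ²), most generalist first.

species 2 > species 3 > species 4

Convert percentages to proportions (divide by 100).
Σp_3ᵢ² = 0.07² + 0.41² + 0.44² + 0.05² + 0.03² = 0.0049 + 0.1681 + 0.1936 + 0.0025 + 0.0009 = 0.3700
B_3 = 1 / 0.3700 = 2.7027
Σp_2ᵢ² = 0.26² + 0.02² + 0.24² + 0.05² + 0.43² = 0.0676 + 0.0004 + 0.0576 + 0.0025 + 0.1849 = 0.3130
B_2 = 1 / 0.3130 = 3.1949
Σp_4ᵢ² = 0.02² + 0.54² + 0.12² + 0.30² + 0.02² = 0.0004 + 0.2916 + 0.0144 + 0.0900 + 0.0004 = 0.3968
B_4 = 1 / 0.3968 = 2.5202
Ranking by B (broadest → narrowest): species 2 (3.19) > species 3 (2.70) > species 4 (2.52)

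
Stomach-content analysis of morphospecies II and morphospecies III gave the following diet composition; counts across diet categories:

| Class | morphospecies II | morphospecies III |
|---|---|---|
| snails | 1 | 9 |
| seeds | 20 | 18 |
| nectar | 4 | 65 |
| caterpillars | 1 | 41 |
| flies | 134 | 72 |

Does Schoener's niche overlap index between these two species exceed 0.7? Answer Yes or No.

Proportions for morphospecies II (n=160): 1/160=0.0063, 20/160=0.1250, 4/160=0.0250, 1/160=0.0063, 134/160=0.8375
Proportions for morphospecies III (n=205): 9/205=0.0439, 18/205=0.0878, 65/205=0.3171, 41/205=0.2000, 72/205=0.3512
Σ|p₁ᵢ − p₂ᵢ| = 0.0376 + 0.0372 + 0.2921 + 0.1937 + 0.4863 = 1.0469
D = 1 − ½ × 1.0469 = 1 − 0.52345 = 0.47655
D = 0.47655 < 0.7 → No.

No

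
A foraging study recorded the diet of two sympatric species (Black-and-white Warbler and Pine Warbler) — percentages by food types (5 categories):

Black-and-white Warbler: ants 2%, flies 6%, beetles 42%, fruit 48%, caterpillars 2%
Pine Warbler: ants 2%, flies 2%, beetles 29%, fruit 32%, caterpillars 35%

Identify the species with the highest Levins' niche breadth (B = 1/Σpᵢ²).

Convert percentages to proportions (divide by 100).
Σp_Blacᵢ² = 0.02² + 0.06² + 0.42² + 0.48² + 0.02² = 0.0004 + 0.0036 + 0.1764 + 0.2304 + 0.0004 = 0.4112
B_Blac = 1 / 0.4112 = 2.4319
Σp_Pineᵢ² = 0.02² + 0.02² + 0.29² + 0.32² + 0.35² = 0.0004 + 0.0004 + 0.0841 + 0.1024 + 0.1225 = 0.3098
B_Pine = 1 / 0.3098 = 3.2279
Highest B → broadest niche (most generalist): Pine Warbler (B = 3.23).

Pine Warbler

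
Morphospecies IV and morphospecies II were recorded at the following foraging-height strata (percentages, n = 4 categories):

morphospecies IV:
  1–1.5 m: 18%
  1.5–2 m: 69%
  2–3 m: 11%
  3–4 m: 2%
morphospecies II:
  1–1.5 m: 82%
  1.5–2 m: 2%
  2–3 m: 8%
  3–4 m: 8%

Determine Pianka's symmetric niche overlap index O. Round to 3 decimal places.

Convert percentages to proportions (divide by 100).
Σ p₁ᵢp₂ᵢ = 0.1476 + 0.0138 + 0.0088 + 0.0016 = 0.1718
Σp_1ᵢ² = 0.18² + 0.69² + 0.11² + 0.02² = 0.0324 + 0.4761 + 0.0121 + 0.0004 = 0.5210
Σp_2ᵢ² = 0.82² + 0.02² + 0.08² + 0.08² = 0.6724 + 0.0004 + 0.0064 + 0.0064 = 0.6856
O = 0.1718 / √(0.5210 × 0.6856) = 0.1718 / 0.597660 = 0.28745

0.287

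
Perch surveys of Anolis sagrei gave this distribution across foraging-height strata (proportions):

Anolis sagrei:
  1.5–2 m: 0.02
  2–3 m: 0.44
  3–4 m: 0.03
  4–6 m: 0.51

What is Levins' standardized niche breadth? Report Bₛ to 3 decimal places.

Σpᵢ² = 0.02² + 0.44² + 0.03² + 0.51² = 0.0004 + 0.1936 + 0.0009 + 0.2601 = 0.4550
B = 1 / 0.4550 = 2.19780
Bₛ = (B − 1)/(n − 1) = (2.19780 − 1)/(4 − 1) = 1.19780/3 = 0.39927

0.399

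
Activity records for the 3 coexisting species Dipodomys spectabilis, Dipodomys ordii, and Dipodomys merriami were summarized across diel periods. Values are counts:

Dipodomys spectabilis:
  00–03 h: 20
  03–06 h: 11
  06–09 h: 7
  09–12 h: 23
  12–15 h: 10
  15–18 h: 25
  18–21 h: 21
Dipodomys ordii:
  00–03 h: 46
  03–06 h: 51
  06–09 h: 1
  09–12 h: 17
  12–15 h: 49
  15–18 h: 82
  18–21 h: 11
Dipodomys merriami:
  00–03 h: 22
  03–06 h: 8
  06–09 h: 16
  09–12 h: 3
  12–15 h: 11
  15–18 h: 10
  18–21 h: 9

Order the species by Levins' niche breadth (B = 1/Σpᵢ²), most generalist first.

Dipodomys spectabilis > Dipodomys merriami > Dipodomys ordii

Proportions for Dipodomys spectabilis (n=117): 20/117=0.1709, 11/117=0.0940, 7/117=0.0598, 23/117=0.1966, 10/117=0.0855, 25/117=0.2137, 21/117=0.1795
Proportions for Dipodomys ordii (n=257): 46/257=0.1790, 51/257=0.1984, 1/257=0.0039, 17/257=0.0661, 49/257=0.1907, 82/257=0.3191, 11/257=0.0428
Proportions for Dipodomys merriami (n=79): 22/79=0.2785, 8/79=0.1013, 16/79=0.2025, 3/79=0.0380, 11/79=0.1392, 10/79=0.1266, 9/79=0.1139
Σp_specᵢ² = 0.1709² + 0.0940² + 0.0598² + 0.1966² + 0.0855² + 0.2137² + 0.1795² = 0.029207 + 0.008836 + 0.003576 + 0.038652 + 0.007310 + 0.045668 + 0.032220 = 0.165469
B_spec = 1 / 0.165469 = 6.0434
Σp_ordiᵢ² = 0.1790² + 0.1984² + 0.0039² + 0.0661² + 0.1907² + 0.3191² + 0.0428² = 0.032041 + 0.039363 + 0.000015 + 0.004369 + 0.036366 + 0.101825 + 0.001832 = 0.215811
B_ordi = 1 / 0.215811 = 4.6337
Σp_merrᵢ² = 0.2785² + 0.1013² + 0.2025² + 0.0380² + 0.1392² + 0.1266² + 0.1139² = 0.077562 + 0.010262 + 0.041006 + 0.001444 + 0.019377 + 0.016028 + 0.012973 = 0.178652
B_merr = 1 / 0.178652 = 5.5975
Ranking by B (broadest → narrowest): Dipodomys spectabilis (6.04) > Dipodomys merriami (5.60) > Dipodomys ordii (4.63)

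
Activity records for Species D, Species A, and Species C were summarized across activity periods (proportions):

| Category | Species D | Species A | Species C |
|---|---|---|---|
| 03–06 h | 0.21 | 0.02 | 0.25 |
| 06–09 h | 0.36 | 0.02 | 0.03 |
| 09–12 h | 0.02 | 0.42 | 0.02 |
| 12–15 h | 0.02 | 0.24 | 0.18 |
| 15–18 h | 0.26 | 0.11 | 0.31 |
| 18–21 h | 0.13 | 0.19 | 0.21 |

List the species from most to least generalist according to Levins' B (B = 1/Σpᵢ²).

Σp_Dᵢ² = 0.21² + 0.36² + 0.02² + 0.02² + 0.26² + 0.13² = 0.0441 + 0.1296 + 0.0004 + 0.0004 + 0.0676 + 0.0169 = 0.2590
B_D = 1 / 0.2590 = 3.8610
Σp_Aᵢ² = 0.02² + 0.02² + 0.42² + 0.24² + 0.11² + 0.19² = 0.0004 + 0.0004 + 0.1764 + 0.0576 + 0.0121 + 0.0361 = 0.2830
B_A = 1 / 0.2830 = 3.5336
Σp_Cᵢ² = 0.25² + 0.03² + 0.02² + 0.18² + 0.31² + 0.21² = 0.0625 + 0.0009 + 0.0004 + 0.0324 + 0.0961 + 0.0441 = 0.2364
B_C = 1 / 0.2364 = 4.2301
Ranking by B (broadest → narrowest): Species C (4.23) > Species D (3.86) > Species A (3.53)

Species C > Species D > Species A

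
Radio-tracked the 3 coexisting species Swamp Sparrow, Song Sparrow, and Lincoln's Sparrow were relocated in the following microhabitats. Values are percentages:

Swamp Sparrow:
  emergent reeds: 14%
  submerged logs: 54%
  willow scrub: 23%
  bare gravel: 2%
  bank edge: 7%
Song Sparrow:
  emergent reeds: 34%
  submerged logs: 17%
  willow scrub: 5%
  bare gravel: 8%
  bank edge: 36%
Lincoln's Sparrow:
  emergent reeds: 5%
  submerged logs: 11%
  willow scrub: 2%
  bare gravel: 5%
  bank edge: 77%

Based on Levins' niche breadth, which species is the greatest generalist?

Song Sparrow

Convert percentages to proportions (divide by 100).
Σp_Swamᵢ² = 0.14² + 0.54² + 0.23² + 0.02² + 0.07² = 0.0196 + 0.2916 + 0.0529 + 0.0004 + 0.0049 = 0.3694
B_Swam = 1 / 0.3694 = 2.7071
Σp_Songᵢ² = 0.34² + 0.17² + 0.05² + 0.08² + 0.36² = 0.1156 + 0.0289 + 0.0025 + 0.0064 + 0.1296 = 0.2830
B_Song = 1 / 0.2830 = 3.5336
Σp_Lincᵢ² = 0.05² + 0.11² + 0.02² + 0.05² + 0.77² = 0.0025 + 0.0121 + 0.0004 + 0.0025 + 0.5929 = 0.6104
B_Linc = 1 / 0.6104 = 1.6383
Highest B → broadest niche (most generalist): Song Sparrow (B = 3.53).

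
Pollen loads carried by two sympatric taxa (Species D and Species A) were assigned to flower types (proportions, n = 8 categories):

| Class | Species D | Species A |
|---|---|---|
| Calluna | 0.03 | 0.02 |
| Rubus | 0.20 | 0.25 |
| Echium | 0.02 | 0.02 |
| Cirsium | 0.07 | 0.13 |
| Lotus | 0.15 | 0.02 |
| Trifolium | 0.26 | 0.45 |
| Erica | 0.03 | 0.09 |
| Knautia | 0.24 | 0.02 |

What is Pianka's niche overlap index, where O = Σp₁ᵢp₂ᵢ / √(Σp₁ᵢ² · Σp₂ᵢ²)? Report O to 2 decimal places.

Σ p₁ᵢp₂ᵢ = 0.0006 + 0.0500 + 0.0004 + 0.0091 + 0.0030 + 0.1170 + 0.0027 + 0.0048 = 0.1876
Σp_1ᵢ² = 0.03² + 0.20² + 0.02² + 0.07² + 0.15² + 0.26² + 0.03² + 0.24² = 0.0009 + 0.0400 + 0.0004 + 0.0049 + 0.0225 + 0.0676 + 0.0009 + 0.0576 = 0.1948
Σp_2ᵢ² = 0.02² + 0.25² + 0.02² + 0.13² + 0.02² + 0.45² + 0.09² + 0.02² = 0.0004 + 0.0625 + 0.0004 + 0.0169 + 0.0004 + 0.2025 + 0.0081 + 0.0004 = 0.2916
O = 0.1876 / √(0.1948 × 0.2916) = 0.1876 / 0.23834 = 0.7871

0.79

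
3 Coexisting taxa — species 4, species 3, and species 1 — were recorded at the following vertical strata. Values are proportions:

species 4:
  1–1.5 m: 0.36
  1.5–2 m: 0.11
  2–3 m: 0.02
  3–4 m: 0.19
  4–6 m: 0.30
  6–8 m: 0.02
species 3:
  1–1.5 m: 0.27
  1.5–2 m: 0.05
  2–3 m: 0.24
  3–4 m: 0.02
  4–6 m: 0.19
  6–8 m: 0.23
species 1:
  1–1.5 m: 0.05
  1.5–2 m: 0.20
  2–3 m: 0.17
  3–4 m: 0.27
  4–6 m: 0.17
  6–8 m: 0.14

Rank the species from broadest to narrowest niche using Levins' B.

Σp_4ᵢ² = 0.36² + 0.11² + 0.02² + 0.19² + 0.30² + 0.02² = 0.1296 + 0.0121 + 0.0004 + 0.0361 + 0.0900 + 0.0004 = 0.2686
B_4 = 1 / 0.2686 = 3.7230
Σp_3ᵢ² = 0.27² + 0.05² + 0.24² + 0.02² + 0.19² + 0.23² = 0.0729 + 0.0025 + 0.0576 + 0.0004 + 0.0361 + 0.0529 = 0.2224
B_3 = 1 / 0.2224 = 4.4964
Σp_1ᵢ² = 0.05² + 0.20² + 0.17² + 0.27² + 0.17² + 0.14² = 0.0025 + 0.0400 + 0.0289 + 0.0729 + 0.0289 + 0.0196 = 0.1928
B_1 = 1 / 0.1928 = 5.1867
Ranking by B (broadest → narrowest): species 1 (5.19) > species 3 (4.50) > species 4 (3.72)

species 1 > species 3 > species 4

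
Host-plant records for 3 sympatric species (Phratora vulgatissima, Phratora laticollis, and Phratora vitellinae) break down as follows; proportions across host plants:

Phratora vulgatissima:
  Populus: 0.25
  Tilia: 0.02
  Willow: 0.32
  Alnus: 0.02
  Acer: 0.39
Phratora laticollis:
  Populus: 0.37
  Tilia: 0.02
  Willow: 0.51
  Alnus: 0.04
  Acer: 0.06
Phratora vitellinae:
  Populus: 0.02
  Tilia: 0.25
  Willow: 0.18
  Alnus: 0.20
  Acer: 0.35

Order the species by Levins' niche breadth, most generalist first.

Phratora vitellinae > Phratora vulgatissima > Phratora laticollis

Σp_vulgᵢ² = 0.25² + 0.02² + 0.32² + 0.02² + 0.39² = 0.0625 + 0.0004 + 0.1024 + 0.0004 + 0.1521 = 0.3178
B_vulg = 1 / 0.3178 = 3.1466
Σp_latiᵢ² = 0.37² + 0.02² + 0.51² + 0.04² + 0.06² = 0.1369 + 0.0004 + 0.2601 + 0.0016 + 0.0036 = 0.4026
B_lati = 1 / 0.4026 = 2.4839
Σp_viteᵢ² = 0.02² + 0.25² + 0.18² + 0.20² + 0.35² = 0.0004 + 0.0625 + 0.0324 + 0.0400 + 0.1225 = 0.2578
B_vite = 1 / 0.2578 = 3.8790
Ranking by B (broadest → narrowest): Phratora vitellinae (3.88) > Phratora vulgatissima (3.15) > Phratora laticollis (2.48)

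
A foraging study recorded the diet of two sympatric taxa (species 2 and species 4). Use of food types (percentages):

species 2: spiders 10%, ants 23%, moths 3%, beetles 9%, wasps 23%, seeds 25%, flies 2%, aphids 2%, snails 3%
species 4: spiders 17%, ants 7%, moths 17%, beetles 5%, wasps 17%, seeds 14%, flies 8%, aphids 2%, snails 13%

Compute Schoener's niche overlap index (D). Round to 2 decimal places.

0.63

Convert percentages to proportions (divide by 100).
Σ|p₁ᵢ − p₂ᵢ| = 0.07 + 0.16 + 0.14 + 0.04 + 0.06 + 0.11 + 0.06 + 0.00 + 0.10 = 0.74
D = 1 − ½ × 0.74 = 1 − 0.370 = 0.6300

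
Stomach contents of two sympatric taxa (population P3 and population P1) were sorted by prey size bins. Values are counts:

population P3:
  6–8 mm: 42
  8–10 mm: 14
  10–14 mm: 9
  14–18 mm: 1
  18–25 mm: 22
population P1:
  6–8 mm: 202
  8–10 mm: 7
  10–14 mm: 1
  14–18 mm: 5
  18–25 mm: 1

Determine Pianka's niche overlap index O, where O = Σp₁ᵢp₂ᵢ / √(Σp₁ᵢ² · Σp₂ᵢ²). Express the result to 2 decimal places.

Proportions for population P3 (n=88): 42/88=0.4773, 14/88=0.1591, 9/88=0.1023, 1/88=0.0114, 22/88=0.2500
Proportions for population P1 (n=216): 202/216=0.9352, 7/216=0.0324, 1/216=0.0046, 5/216=0.0231, 1/216=0.0046
Σ p₁ᵢp₂ᵢ = 0.446371 + 0.005155 + 0.000471 + 0.000263 + 0.001150 = 0.453410
Σp_1ᵢ² = 0.4773² + 0.1591² + 0.1023² + 0.0114² + 0.2500² = 0.227815 + 0.025313 + 0.010465 + 0.000130 + 0.062500 = 0.326223
Σp_2ᵢ² = 0.9352² + 0.0324² + 0.0046² + 0.0231² + 0.0046² = 0.874599 + 0.001050 + 0.000021 + 0.000534 + 0.000021 = 0.876225
O = 0.453410 / √(0.326223 × 0.876225) = 0.453410 / 0.5346445 = 0.8481

0.85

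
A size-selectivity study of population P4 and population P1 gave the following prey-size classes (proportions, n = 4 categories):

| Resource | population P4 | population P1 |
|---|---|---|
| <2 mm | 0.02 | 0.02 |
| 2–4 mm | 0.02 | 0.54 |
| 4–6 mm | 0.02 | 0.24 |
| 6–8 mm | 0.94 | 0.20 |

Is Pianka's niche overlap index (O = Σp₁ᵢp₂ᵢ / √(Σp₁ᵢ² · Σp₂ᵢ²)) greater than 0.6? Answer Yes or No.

No

Σ p₁ᵢp₂ᵢ = 0.0004 + 0.0108 + 0.0048 + 0.1880 = 0.2040
Σp_1ᵢ² = 0.02² + 0.02² + 0.02² + 0.94² = 0.0004 + 0.0004 + 0.0004 + 0.8836 = 0.8848
Σp_2ᵢ² = 0.02² + 0.54² + 0.24² + 0.20² = 0.0004 + 0.2916 + 0.0576 + 0.0400 = 0.3896
O = 0.2040 / √(0.8848 × 0.3896) = 0.2040 / 0.58713 = 0.3475
O = 0.3475 < 0.6 → No.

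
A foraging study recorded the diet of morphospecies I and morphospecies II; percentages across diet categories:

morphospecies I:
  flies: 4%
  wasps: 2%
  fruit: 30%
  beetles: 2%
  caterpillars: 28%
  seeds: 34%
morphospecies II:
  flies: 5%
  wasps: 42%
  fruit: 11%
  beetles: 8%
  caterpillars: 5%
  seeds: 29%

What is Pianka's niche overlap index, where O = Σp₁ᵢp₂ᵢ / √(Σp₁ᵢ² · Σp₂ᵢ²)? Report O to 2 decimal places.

Convert percentages to proportions (divide by 100).
Σ p₁ᵢp₂ᵢ = 0.0020 + 0.0084 + 0.0330 + 0.0016 + 0.0140 + 0.0986 = 0.1576
Σp_1ᵢ² = 0.04² + 0.02² + 0.30² + 0.02² + 0.28² + 0.34² = 0.0016 + 0.0004 + 0.0900 + 0.0004 + 0.0784 + 0.1156 = 0.2864
Σp_2ᵢ² = 0.05² + 0.42² + 0.11² + 0.08² + 0.05² + 0.29² = 0.0025 + 0.1764 + 0.0121 + 0.0064 + 0.0025 + 0.0841 = 0.2840
O = 0.1576 / √(0.2864 × 0.2840) = 0.1576 / 0.28520 = 0.5526

0.55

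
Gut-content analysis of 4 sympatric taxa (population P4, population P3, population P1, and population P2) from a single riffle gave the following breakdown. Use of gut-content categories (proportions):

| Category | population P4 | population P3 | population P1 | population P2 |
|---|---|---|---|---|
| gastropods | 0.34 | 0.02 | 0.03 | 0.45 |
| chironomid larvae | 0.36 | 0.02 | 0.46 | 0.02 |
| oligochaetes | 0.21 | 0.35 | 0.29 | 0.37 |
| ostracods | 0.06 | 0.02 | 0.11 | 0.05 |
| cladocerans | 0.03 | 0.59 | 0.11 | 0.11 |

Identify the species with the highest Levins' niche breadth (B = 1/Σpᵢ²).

Σp_P4ᵢ² = 0.34² + 0.36² + 0.21² + 0.06² + 0.03² = 0.1156 + 0.1296 + 0.0441 + 0.0036 + 0.0009 = 0.2938
B_P4 = 1 / 0.2938 = 3.4037
Σp_P3ᵢ² = 0.02² + 0.02² + 0.35² + 0.02² + 0.59² = 0.0004 + 0.0004 + 0.1225 + 0.0004 + 0.3481 = 0.4718
B_P3 = 1 / 0.4718 = 2.1195
Σp_P1ᵢ² = 0.03² + 0.46² + 0.29² + 0.11² + 0.11² = 0.0009 + 0.2116 + 0.0841 + 0.0121 + 0.0121 = 0.3208
B_P1 = 1 / 0.3208 = 3.1172
Σp_P2ᵢ² = 0.45² + 0.02² + 0.37² + 0.05² + 0.11² = 0.2025 + 0.0004 + 0.1369 + 0.0025 + 0.0121 = 0.3544
B_P2 = 1 / 0.3544 = 2.8217
Highest B → broadest niche (most generalist): population P4 (B = 3.40).

population P4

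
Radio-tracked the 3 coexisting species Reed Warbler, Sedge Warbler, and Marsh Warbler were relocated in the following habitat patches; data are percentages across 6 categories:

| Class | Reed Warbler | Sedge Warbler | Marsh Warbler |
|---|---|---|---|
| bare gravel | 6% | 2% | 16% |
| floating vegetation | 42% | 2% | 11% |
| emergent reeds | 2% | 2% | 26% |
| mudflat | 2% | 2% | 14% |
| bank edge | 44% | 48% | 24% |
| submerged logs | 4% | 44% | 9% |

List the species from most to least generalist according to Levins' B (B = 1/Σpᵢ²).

Marsh Warbler > Reed Warbler > Sedge Warbler

Convert percentages to proportions (divide by 100).
Σp_Reedᵢ² = 0.06² + 0.42² + 0.02² + 0.02² + 0.44² + 0.04² = 0.0036 + 0.1764 + 0.0004 + 0.0004 + 0.1936 + 0.0016 = 0.3760
B_Reed = 1 / 0.3760 = 2.6596
Σp_Sedgᵢ² = 0.02² + 0.02² + 0.02² + 0.02² + 0.48² + 0.44² = 0.0004 + 0.0004 + 0.0004 + 0.0004 + 0.2304 + 0.1936 = 0.4256
B_Sedg = 1 / 0.4256 = 2.3496
Σp_Marsᵢ² = 0.16² + 0.11² + 0.26² + 0.14² + 0.24² + 0.09² = 0.0256 + 0.0121 + 0.0676 + 0.0196 + 0.0576 + 0.0081 = 0.1906
B_Mars = 1 / 0.1906 = 5.2466
Ranking by B (broadest → narrowest): Marsh Warbler (5.25) > Reed Warbler (2.66) > Sedge Warbler (2.35)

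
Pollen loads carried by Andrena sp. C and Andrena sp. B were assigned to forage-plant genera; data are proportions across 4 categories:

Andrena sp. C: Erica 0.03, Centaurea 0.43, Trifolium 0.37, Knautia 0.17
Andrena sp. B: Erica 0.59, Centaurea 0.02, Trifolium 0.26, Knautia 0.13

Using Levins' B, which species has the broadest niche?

Σp_Cᵢ² = 0.03² + 0.43² + 0.37² + 0.17² = 0.0009 + 0.1849 + 0.1369 + 0.0289 = 0.3516
B_C = 1 / 0.3516 = 2.8441
Σp_Bᵢ² = 0.59² + 0.02² + 0.26² + 0.13² = 0.3481 + 0.0004 + 0.0676 + 0.0169 = 0.4330
B_B = 1 / 0.4330 = 2.3095
Highest B → broadest niche (most generalist): Andrena sp. C (B = 2.84).

Andrena sp. C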